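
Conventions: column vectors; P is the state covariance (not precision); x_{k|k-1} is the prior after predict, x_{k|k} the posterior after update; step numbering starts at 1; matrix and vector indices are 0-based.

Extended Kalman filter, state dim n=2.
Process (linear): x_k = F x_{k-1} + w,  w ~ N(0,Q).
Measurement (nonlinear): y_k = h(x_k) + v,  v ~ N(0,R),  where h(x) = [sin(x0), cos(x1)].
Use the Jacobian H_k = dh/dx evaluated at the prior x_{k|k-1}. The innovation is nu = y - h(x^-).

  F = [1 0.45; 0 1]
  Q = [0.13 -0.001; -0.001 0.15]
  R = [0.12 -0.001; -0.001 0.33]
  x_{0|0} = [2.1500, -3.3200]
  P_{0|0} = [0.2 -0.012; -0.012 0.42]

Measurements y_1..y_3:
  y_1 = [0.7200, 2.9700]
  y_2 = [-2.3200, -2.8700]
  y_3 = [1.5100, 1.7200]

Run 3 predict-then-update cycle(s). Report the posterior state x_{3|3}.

step 1: x^-=[0.6560, -3.3200]  P^-=[0.4042 0.1760; 0.1760 0.5700]  H_jac=[0.7924 0.0000; 0.0000 -0.1775]  S=[0.3739 -0.0258; -0.0258 0.3480]  K=[0.8550 -0.0265; 0.3548 -0.2645]  nu=[0.1100, 3.9541]  x^+=[0.6454, -4.3266]  P^+=[0.1295 0.0541; 0.0541 0.4938]
step 2: x^-=[-1.3016, -4.3266]  P^-=[0.4082 0.2753; 0.2753 0.6438]  H_jac=[0.2659 0.0000; 0.0000 -0.9265]  S=[0.1489 -0.0688; -0.0688 0.8826]  K=[0.6179 -0.2408; 0.1860 -0.6613]  nu=[-1.3560, -2.4937]  x^+=[-1.5390, -2.9298]  P^+=[0.2797 0.0864; 0.0864 0.2357]
step 3: x^-=[-2.8574, -2.9298]  P^-=[0.5352 0.1915; 0.1915 0.3857]  H_jac=[-0.9599 0.0000; 0.0000 0.2102]  S=[0.6131 -0.0396; -0.0396 0.3470]  K=[-0.8366 0.0204; -0.2868 0.2008]  nu=[1.7903, 2.6977]  x^+=[-4.3001, -2.9015]  P^+=[0.1046 0.0361; 0.0361 0.3167]

x_post = [-4.3001, -2.9015]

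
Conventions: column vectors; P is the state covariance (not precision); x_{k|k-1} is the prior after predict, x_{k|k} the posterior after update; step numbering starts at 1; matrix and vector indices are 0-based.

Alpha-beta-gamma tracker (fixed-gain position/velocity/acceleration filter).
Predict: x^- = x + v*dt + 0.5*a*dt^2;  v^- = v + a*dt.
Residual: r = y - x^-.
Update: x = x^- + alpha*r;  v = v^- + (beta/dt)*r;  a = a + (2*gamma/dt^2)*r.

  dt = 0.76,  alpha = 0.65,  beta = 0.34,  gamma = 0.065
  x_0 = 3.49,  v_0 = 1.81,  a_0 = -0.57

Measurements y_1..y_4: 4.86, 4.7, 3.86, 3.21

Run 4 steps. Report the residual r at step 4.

resid = -0.3389

step 1: x_pred=4.7010  r=0.1590  x^+=4.8043  v^+=1.4479  a^+=-0.5342
step 2: x_pred=5.7505  r=-1.0505  x^+=5.0677  v^+=0.5720  a^+=-0.7706
step 3: x_pred=5.2798  r=-1.4198  x^+=4.3569  v^+=-0.6489  a^+=-1.0902
step 4: x_pred=3.5489  r=-0.3389  x^+=3.3286  v^+=-1.6291  a^+=-1.1665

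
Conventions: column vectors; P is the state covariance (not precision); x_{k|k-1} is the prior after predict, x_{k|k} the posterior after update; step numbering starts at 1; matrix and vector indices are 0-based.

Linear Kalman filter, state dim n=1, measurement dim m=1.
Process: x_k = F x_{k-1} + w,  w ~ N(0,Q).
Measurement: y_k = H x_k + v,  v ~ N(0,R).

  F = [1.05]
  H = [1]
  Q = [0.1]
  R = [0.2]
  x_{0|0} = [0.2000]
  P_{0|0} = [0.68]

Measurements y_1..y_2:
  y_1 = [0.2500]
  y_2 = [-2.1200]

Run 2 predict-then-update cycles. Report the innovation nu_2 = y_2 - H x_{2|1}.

step 1: x^-=[0.2100]  P^-=[0.8497]  S=[1.0497]  K=[0.8095]  nu=[0.0400]  x^+=[0.2424]  P^+=[0.1619]
step 2: x^-=[0.2545]  P^-=[0.2785]  S=[0.4785]  K=[0.5820]  nu=[-2.3745]  x^+=[-1.1275]  P^+=[0.1164]

innov = [-2.3745]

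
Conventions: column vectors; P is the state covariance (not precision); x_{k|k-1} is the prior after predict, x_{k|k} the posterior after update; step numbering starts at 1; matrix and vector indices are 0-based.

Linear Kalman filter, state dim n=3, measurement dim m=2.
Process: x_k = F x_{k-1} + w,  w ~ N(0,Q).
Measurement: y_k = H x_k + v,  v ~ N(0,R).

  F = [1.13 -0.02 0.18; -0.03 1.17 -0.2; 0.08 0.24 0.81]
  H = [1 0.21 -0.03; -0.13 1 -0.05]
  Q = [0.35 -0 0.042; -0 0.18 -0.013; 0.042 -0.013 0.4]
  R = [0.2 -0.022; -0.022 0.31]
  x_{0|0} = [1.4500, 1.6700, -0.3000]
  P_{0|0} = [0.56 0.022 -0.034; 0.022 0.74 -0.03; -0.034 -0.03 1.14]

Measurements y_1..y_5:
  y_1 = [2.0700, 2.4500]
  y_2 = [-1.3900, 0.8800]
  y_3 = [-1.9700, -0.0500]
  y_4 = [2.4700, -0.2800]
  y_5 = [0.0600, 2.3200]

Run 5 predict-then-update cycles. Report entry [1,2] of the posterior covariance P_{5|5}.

step 1: x^-=[1.5511, 1.9704, 0.2738]  P^-=[1.0877 -0.0468 0.2288; -0.0468 1.2512 -0.0150; 0.2288 -0.0150 1.1789]  S=[1.3107 0.0456; 0.0456 1.5991]  K=[0.8223 -0.1483; 0.1378 0.7827; 0.1476 -0.0690]  nu=[0.1133, 0.6949]  x^+=[1.5412, 2.5300, 0.2426]  P^+=[0.1774 -0.0382 0.0570; -0.0382 0.2367 0.0399; 0.0570 0.0399 1.1437]
step 2: x^-=[1.7346, 2.8653, 0.9270]  P^-=[0.6383 -0.1078 0.2674; -0.1078 0.5345 -0.1019; 0.2674 -0.1019 1.1866]  S=[0.8029 -0.1040; -0.1040 0.9000]  K=[0.7385 -0.1415; 0.0904 0.6256; 0.2374 -0.1903]  nu=[-3.6985, -1.7135]  x^+=[-0.7542, 1.4590, 0.3751]  P^+=[0.1607 -0.0350 0.0843; -0.0350 0.1875 0.0017; 0.0843 0.0017 1.0993]
step 3: x^-=[-0.8139, 1.6547, 0.5937]  P^-=[0.6267 -0.1149 0.2849; -0.1149 0.4834 -0.1437; 0.2849 -0.1437 1.1433]  S=[0.7856 -0.1193; -0.1193 0.8548]  K=[0.7344 -0.1439; 0.0800 0.6026; 0.2435 -0.2444]  nu=[-1.4857, -1.7808]  x^+=[-1.6488, 0.4627, 0.6671]  P^+=[0.1602 -0.0355 0.0888; -0.0355 0.1795 -0.0180; 0.0888 -0.0180 1.0315]
step 4: x^-=[-1.7524, 0.4574, 0.5195]  P^-=[0.6259 -0.1181 0.2785; -0.1181 0.4791 -0.1529; 0.2785 -0.1529 1.0913]  S=[0.7836 -0.1227; -0.1227 0.8521]  K=[0.7337 -0.1448; 0.0775 0.6005; 0.2332 -0.2524]  nu=[4.1419, -0.9393]  x^+=[1.4227, 0.2144, 1.7223]  P^+=[0.1601 -0.0359 0.0864; -0.0359 0.1786 -0.0231; 0.0864 -0.0231 0.9800]
step 5: x^-=[1.9134, -0.1362, 1.5604]  P^-=[0.6232 -0.1174 0.2686; -0.1174 0.4782 -0.1494; 0.2686 -0.1494 1.0551]  S=[0.7817 -0.1215; -0.1215 0.8504]  K=[0.7329 -0.1444; 0.0774 0.6002; 0.2246 -0.2467]  nu=[-1.7780, 2.7830]  x^+=[0.2085, 1.3965, 0.4745]  P^+=[0.1598 -0.0359 0.0837; -0.0359 0.1785 -0.0230; 0.0837 -0.0230 0.9505]

P_post[1,2] = -0.0230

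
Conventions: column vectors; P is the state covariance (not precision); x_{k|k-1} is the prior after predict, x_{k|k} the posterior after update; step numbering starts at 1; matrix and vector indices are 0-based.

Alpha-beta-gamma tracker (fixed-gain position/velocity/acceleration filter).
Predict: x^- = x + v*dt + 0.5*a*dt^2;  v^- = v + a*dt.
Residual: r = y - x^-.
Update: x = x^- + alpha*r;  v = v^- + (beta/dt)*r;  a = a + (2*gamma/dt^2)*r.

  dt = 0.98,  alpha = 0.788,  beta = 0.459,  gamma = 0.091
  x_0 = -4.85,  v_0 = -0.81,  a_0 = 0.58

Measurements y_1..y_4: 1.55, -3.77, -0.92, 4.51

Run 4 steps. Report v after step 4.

step 1: x_pred=-5.3653  r=6.9153  x^+=0.0840  v^+=2.9973  a^+=1.8905
step 2: x_pred=3.9291  r=-7.6991  x^+=-2.1378  v^+=1.2439  a^+=0.4315
step 3: x_pred=-0.7115  r=-0.2085  x^+=-0.8758  v^+=1.5691  a^+=0.3920
step 4: x_pred=0.8502  r=3.6598  x^+=3.7341  v^+=3.6674  a^+=1.0855

v_post = 3.6674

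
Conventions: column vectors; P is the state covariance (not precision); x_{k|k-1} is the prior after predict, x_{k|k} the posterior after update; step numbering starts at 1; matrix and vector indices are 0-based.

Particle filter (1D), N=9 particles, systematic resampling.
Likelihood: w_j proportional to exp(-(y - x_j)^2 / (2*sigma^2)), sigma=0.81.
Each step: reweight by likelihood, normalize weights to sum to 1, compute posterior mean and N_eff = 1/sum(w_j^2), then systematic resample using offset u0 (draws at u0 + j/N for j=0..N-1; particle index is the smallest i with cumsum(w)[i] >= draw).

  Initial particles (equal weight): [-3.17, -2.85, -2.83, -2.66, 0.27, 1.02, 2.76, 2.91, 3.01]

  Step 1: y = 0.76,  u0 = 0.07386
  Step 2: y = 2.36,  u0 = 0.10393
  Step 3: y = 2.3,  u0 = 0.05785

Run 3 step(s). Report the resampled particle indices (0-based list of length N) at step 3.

step 1: w=[0.0000, 0.0000, 0.0000, 0.0001, 0.4428, 0.5050, 0.0252, 0.0157, 0.0112]  mean=0.7833  Neff=2.2122  idx=[4, 4, 4, 4, 5, 5, 5, 5, 6]
step 2: w=[0.0175, 0.0175, 0.0175, 0.0175, 0.1244, 0.1244, 0.1244, 0.1244, 0.4325]  mean=1.7201  Neff=3.9974  idx=[4, 5, 6, 6, 7, 8, 8, 8, 8]
step 3: w=[0.0593, 0.0593, 0.0593, 0.0593, 0.0593, 0.1759, 0.1759, 0.1759, 0.1759]  mean=2.2442  Neff=7.0762  idx=[0, 2, 4, 5, 6, 6, 7, 8, 8]

resampled_idx = [0, 2, 4, 5, 6, 6, 7, 8, 8]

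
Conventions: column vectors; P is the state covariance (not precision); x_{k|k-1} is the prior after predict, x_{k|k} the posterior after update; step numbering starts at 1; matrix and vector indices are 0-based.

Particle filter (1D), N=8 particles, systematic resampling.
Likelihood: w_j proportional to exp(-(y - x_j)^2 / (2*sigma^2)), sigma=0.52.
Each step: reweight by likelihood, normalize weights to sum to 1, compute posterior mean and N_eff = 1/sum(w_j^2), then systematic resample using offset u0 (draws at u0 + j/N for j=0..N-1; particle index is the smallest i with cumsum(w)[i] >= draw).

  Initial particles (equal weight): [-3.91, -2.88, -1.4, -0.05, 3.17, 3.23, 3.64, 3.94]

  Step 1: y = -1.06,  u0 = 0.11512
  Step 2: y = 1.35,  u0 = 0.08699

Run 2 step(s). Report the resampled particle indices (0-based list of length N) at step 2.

step 1: w=[0.0000, 0.0023, 0.8400, 0.1577, 0.0000, 0.0000, 0.0000, 0.0000]  mean=-1.1904  Neff=1.3690  idx=[2, 2, 2, 2, 2, 2, 3, 3]
step 2: w=[0.0000, 0.0000, 0.0000, 0.0000, 0.0000, 0.0000, 0.5000, 0.5000]  mean=-0.0501  Neff=2.0004  idx=[6, 6, 6, 6, 7, 7, 7, 7]

resampled_idx = [6, 6, 6, 6, 7, 7, 7, 7]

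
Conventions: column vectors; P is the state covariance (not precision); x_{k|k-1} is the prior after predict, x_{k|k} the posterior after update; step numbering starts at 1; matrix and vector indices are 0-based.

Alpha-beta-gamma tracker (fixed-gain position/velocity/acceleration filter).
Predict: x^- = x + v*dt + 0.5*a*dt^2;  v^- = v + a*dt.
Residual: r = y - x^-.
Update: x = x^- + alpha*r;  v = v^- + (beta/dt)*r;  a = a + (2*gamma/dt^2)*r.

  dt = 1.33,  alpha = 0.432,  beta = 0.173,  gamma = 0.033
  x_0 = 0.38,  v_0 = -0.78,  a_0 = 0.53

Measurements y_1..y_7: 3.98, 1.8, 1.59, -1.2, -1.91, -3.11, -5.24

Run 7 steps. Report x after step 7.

x_post = -2.0227

step 1: x_pred=-0.1886  r=4.1686  x^+=1.6122  v^+=0.4671  a^+=0.6855
step 2: x_pred=2.8398  r=-1.0398  x^+=2.3906  v^+=1.2436  a^+=0.6467
step 3: x_pred=4.6167  r=-3.0267  x^+=3.3092  v^+=1.7101  a^+=0.5338
step 4: x_pred=6.0557  r=-7.2557  x^+=2.9213  v^+=1.4763  a^+=0.2631
step 5: x_pred=5.1174  r=-7.0274  x^+=2.0816  v^+=0.9121  a^+=0.0009
step 6: x_pred=3.2955  r=-6.4055  x^+=0.5283  v^+=0.0801  a^+=-0.2381
step 7: x_pred=0.4242  r=-5.6642  x^+=-2.0227  v^+=-0.9734  a^+=-0.4494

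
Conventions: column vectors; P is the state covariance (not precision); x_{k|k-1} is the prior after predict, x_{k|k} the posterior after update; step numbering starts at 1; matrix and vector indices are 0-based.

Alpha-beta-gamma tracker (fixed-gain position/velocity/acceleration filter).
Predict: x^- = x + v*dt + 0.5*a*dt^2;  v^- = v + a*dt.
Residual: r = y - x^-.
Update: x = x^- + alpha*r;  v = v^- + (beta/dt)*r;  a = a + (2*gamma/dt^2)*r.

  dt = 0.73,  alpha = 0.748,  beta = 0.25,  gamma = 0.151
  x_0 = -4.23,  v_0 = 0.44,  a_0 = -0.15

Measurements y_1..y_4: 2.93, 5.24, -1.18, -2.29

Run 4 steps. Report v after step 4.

step 1: x_pred=-3.9488  r=6.8788  x^+=1.1966  v^+=2.6862  a^+=3.7483
step 2: x_pred=4.1562  r=1.0838  x^+=4.9669  v^+=5.7936  a^+=4.3625
step 3: x_pred=10.3586  r=-11.5386  x^+=1.7277  v^+=5.0266  a^+=-2.1766
step 4: x_pred=4.8172  r=-7.1072  x^+=-0.4990  v^+=1.0037  a^+=-6.2043

v_post = 1.0037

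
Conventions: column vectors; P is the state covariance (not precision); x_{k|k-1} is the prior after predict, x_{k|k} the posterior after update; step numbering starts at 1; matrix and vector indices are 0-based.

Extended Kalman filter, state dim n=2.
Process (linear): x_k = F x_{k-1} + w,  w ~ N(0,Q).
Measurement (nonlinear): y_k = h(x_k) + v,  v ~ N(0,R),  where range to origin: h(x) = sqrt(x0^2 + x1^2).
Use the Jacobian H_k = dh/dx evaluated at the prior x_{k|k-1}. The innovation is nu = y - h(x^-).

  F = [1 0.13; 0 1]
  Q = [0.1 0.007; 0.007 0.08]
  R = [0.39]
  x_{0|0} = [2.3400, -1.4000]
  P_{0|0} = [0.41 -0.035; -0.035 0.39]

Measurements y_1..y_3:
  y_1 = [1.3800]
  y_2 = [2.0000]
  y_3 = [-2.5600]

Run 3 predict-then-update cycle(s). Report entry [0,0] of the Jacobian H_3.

H_jac[0,0] = 0.7778

step 1: x^-=[2.1580, -1.4000]  P^-=[0.5075 0.0227; 0.0227 0.4700]  H_jac=[0.8389 -0.5443]  S=[0.8657]  K=[0.4775; -0.2735]  nu=[-1.1923]  x^+=[1.5886, -1.0739]  P^+=[0.3101 0.1358; 0.1358 0.4052]
step 2: x^-=[1.4490, -1.0739]  P^-=[0.4522 0.1954; 0.1954 0.4852]  H_jac=[0.8034 -0.5954]  S=[0.6669]  K=[0.3703; -0.1978]  nu=[0.1964]  x^+=[1.5217, -1.1128]  P^+=[0.3608 0.2443; 0.2443 0.4592]
step 3: x^-=[1.3771, -1.1128]  P^-=[0.5321 0.3110; 0.3110 0.5392]  H_jac=[0.7778 -0.6285]  S=[0.6208]  K=[0.3518; -0.1562]  nu=[-4.3305]  x^+=[-0.1463, -0.4362]  P^+=[0.4552 0.3451; 0.3451 0.5240]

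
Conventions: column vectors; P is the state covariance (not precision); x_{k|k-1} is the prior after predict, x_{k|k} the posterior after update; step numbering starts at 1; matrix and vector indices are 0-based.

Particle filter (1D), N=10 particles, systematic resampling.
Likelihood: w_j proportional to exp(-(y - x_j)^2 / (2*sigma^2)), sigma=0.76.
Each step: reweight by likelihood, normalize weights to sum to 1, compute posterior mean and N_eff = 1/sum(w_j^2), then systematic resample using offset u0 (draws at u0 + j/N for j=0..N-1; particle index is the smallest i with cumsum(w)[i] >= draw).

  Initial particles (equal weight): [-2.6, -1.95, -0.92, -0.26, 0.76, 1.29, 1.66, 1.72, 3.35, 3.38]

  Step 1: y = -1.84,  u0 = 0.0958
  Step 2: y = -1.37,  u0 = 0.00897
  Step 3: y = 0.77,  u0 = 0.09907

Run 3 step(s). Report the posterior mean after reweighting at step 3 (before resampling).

step 1: w=[0.2763, 0.4508, 0.2190, 0.0525, 0.0013, 0.0001, 0.0000, 0.0000, 0.0000, 0.0000]  mean=-1.8115  Neff=3.0277  idx=[0, 0, 1, 1, 1, 1, 1, 2, 2, 3]
step 2: w=[0.0428, 0.0428, 0.1186, 0.1186, 0.1186, 0.1186, 0.1186, 0.1332, 0.1332, 0.0546]  mean=-1.6389  Neff=8.8861  idx=[0, 2, 3, 3, 4, 5, 6, 7, 7, 8]
step 3: w=[0.0002, 0.0063, 0.0063, 0.0063, 0.0063, 0.0063, 0.0063, 0.3207, 0.3207, 0.3207]  mean=-0.9592  Neff=3.2387  idx=[7, 7, 7, 8, 8, 8, 9, 9, 9, 9]

post_mean = -0.9592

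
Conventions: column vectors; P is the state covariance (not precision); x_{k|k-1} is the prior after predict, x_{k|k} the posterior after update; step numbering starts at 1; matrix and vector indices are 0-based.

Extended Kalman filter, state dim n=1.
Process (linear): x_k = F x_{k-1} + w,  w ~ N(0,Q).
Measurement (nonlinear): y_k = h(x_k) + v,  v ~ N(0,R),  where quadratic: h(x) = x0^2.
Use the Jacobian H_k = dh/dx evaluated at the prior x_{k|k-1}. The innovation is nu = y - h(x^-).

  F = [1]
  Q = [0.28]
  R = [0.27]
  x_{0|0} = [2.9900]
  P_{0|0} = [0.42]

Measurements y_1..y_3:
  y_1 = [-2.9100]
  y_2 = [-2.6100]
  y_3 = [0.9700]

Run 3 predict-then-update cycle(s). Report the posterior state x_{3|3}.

x_post = [-0.8647]

step 1: x^-=[2.9900]  P^-=[0.7000]  H_jac=[5.9800]  S=[25.3023]  K=[0.1654]  nu=[-11.8501]  x^+=[1.0295]  P^+=[0.0075]
step 2: x^-=[1.0295]  P^-=[0.2875]  H_jac=[2.0590]  S=[1.4888]  K=[0.3976]  nu=[-3.6699]  x^+=[-0.4296]  P^+=[0.0521]
step 3: x^-=[-0.4296]  P^-=[0.3321]  H_jac=[-0.8592]  S=[0.5152]  K=[-0.5539]  nu=[0.7855]  x^+=[-0.8647]  P^+=[0.1741]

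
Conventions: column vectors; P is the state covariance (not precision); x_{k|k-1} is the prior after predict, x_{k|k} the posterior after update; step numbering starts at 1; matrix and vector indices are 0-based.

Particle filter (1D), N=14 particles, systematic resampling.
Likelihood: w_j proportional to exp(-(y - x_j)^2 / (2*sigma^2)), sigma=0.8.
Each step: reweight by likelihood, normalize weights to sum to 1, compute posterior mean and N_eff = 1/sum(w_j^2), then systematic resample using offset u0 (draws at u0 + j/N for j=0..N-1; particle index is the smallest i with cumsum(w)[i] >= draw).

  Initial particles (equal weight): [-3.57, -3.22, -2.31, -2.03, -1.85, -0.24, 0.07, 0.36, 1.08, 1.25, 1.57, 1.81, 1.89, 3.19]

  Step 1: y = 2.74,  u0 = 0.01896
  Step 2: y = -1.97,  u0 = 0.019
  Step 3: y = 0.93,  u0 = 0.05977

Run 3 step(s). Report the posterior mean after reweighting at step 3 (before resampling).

step 1: w=[0.0000, 0.0000, 0.0000, 0.0000, 0.0000, 0.0004, 0.0015, 0.0046, 0.0450, 0.0683, 0.1328, 0.1969, 0.2201, 0.3304]  mean=2.1706  Neff=4.5302  idx=[8, 9, 10, 10, 11, 11, 11, 12, 12, 12, 13, 13, 13, 13]
step 2: w=[0.5902, 0.2567, 0.0474, 0.0474, 0.0120, 0.0120, 0.0120, 0.0074, 0.0074, 0.0074, 0.0000, 0.0000, 0.0000, 0.0000]  mean=1.2144  Neff=2.3846  idx=[0, 0, 0, 0, 0, 0, 0, 0, 1, 1, 1, 1, 2, 4]
step 3: w=[0.0766, 0.0766, 0.0766, 0.0766, 0.0766, 0.0766, 0.0766, 0.0766, 0.0720, 0.0720, 0.0720, 0.0720, 0.0566, 0.0426]  mean=1.1878  Neff=13.7558  idx=[0, 1, 2, 3, 4, 5, 6, 7, 8, 9, 10, 11, 12, 13]

post_mean = 1.1878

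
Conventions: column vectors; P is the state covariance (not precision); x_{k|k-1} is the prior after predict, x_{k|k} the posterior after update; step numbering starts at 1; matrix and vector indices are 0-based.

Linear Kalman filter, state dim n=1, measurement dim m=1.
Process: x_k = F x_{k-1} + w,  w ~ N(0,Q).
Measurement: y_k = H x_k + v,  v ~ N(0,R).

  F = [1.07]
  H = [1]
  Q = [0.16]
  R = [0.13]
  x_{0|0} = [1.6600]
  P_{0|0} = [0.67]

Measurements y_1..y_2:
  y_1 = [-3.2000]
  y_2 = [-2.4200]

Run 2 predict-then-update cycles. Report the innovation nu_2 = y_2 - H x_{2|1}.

innov = [0.3492]

step 1: x^-=[1.7762]  P^-=[0.9271]  S=[1.0571]  K=[0.8770]  nu=[-4.9762]  x^+=[-2.5880]  P^+=[0.1140]
step 2: x^-=[-2.7692]  P^-=[0.2905]  S=[0.4205]  K=[0.6909]  nu=[0.3492]  x^+=[-2.5279]  P^+=[0.0898]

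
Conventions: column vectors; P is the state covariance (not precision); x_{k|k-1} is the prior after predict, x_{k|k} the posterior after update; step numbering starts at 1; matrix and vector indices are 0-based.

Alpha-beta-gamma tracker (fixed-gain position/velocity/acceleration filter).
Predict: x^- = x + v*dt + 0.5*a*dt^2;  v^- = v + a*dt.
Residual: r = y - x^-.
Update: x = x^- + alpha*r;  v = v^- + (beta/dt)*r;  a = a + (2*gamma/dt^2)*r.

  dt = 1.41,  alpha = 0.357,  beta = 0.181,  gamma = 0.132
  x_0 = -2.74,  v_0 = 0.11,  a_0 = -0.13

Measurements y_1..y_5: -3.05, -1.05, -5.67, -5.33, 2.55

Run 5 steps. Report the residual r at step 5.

resid = 9.0377

step 1: x_pred=-2.7141  r=-0.3359  x^+=-2.8340  v^+=-0.1164  a^+=-0.1746
step 2: x_pred=-3.1717  r=2.1217  x^+=-2.4143  v^+=-0.0902  a^+=0.1071
step 3: x_pred=-2.4350  r=-3.2350  x^+=-3.5899  v^+=-0.3544  a^+=-0.3224
step 4: x_pred=-4.4102  r=-0.9198  x^+=-4.7385  v^+=-0.9271  a^+=-0.4446
step 5: x_pred=-6.4877  r=9.0377  x^+=-3.2613  v^+=-0.3938  a^+=0.7555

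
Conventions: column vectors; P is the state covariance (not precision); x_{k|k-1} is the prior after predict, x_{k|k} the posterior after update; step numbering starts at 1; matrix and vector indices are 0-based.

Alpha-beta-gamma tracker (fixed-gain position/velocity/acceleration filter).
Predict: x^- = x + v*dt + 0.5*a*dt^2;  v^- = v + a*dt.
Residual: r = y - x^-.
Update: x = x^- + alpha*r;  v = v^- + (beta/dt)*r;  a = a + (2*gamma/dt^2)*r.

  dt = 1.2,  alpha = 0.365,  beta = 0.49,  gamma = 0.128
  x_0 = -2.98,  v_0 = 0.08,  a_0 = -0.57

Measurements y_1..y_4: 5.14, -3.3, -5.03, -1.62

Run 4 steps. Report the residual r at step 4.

resid = 2.7915

step 1: x_pred=-3.2944  r=8.4344  x^+=-0.2158  v^+=2.8400  a^+=0.9294
step 2: x_pred=3.8614  r=-7.1614  x^+=1.2475  v^+=1.0311  a^+=-0.3437
step 3: x_pred=2.2374  r=-7.2674  x^+=-0.4152  v^+=-2.3488  a^+=-1.6357
step 4: x_pred=-4.4115  r=2.7915  x^+=-3.3926  v^+=-3.1718  a^+=-1.1394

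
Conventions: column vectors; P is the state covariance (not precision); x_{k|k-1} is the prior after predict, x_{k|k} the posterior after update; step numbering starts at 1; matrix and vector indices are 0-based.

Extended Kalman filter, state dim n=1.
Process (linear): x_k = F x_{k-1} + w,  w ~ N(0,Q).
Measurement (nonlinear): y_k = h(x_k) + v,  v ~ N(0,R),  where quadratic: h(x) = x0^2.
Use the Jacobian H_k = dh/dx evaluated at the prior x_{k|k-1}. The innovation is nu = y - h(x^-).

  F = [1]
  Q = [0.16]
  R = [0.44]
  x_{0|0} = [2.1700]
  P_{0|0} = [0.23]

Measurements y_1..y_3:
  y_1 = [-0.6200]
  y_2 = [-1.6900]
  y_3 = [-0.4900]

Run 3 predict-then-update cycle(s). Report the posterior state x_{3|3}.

step 1: x^-=[2.1700]  P^-=[0.3900]  H_jac=[4.3400]  S=[7.7859]  K=[0.2174]  nu=[-5.3289]  x^+=[1.0115]  P^+=[0.0220]
step 2: x^-=[1.0115]  P^-=[0.1820]  H_jac=[2.0231]  S=[1.1851]  K=[0.3108]  nu=[-2.7132]  x^+=[0.1684]  P^+=[0.0676]
step 3: x^-=[0.1684]  P^-=[0.2276]  H_jac=[0.3367]  S=[0.4658]  K=[0.1645]  nu=[-0.5183]  x^+=[0.0831]  P^+=[0.2150]

x_post = [0.0831]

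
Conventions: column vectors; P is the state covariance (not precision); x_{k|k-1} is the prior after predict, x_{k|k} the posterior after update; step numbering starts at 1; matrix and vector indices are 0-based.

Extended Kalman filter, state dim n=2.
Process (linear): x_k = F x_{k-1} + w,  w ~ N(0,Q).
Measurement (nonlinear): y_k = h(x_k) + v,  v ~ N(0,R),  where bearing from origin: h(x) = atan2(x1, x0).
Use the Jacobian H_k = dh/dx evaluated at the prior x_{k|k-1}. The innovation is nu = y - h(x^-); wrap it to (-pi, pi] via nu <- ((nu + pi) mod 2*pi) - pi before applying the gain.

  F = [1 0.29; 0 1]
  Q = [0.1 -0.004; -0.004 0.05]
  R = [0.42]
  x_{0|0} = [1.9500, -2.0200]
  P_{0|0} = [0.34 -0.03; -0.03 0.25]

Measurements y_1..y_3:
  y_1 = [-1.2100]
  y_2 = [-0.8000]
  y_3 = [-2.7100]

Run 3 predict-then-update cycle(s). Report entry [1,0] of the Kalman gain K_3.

step 1: x^-=[1.3642, -2.0200]  P^-=[0.4436 0.0385; 0.0385 0.3000]  H_jac=[0.3400 0.2296]  S=[0.4931]  K=[0.3238; 0.1662]  nu=[-0.2332]  x^+=[1.2887, -2.0588]  P^+=[0.3919 0.0120; 0.0120 0.2864]
step 2: x^-=[0.6917, -2.0588]  P^-=[0.5229 0.0910; 0.0910 0.3364]  H_jac=[0.4365 0.1466]  S=[0.5385]  K=[0.4486; 0.1654]  nu=[0.4467]  x^+=[0.8921, -1.9849]  P^+=[0.4146 0.0511; 0.0511 0.3216]
step 3: x^-=[0.3164, -1.9849]  P^-=[0.5712 0.1403; 0.1403 0.3716]  H_jac=[0.4913 0.0783]  S=[0.5710]  K=[0.5108; 0.1717]  nu=[-1.2973]  x^+=[-0.3462, -2.2077]  P^+=[0.4223 0.0902; 0.0902 0.3548]

K[1,0] = 0.1717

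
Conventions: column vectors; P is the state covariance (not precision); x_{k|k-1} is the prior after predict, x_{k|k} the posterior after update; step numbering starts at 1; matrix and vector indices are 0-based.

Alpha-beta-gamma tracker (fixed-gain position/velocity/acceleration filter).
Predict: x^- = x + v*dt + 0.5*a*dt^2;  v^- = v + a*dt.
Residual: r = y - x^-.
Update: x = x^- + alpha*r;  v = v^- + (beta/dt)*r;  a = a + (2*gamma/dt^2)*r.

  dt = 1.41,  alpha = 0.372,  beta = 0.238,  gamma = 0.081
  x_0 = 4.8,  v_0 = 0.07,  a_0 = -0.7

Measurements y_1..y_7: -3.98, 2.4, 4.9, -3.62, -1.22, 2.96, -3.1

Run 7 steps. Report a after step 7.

a_post = 1.0582

step 1: x_pred=4.2029  r=-8.1829  x^+=1.1588  v^+=-2.2982  a^+=-1.3668
step 2: x_pred=-3.4403  r=5.8403  x^+=-1.2677  v^+=-3.2396  a^+=-0.8909
step 3: x_pred=-6.7211  r=11.6211  x^+=-2.3980  v^+=-2.5341  a^+=0.0561
step 4: x_pred=-5.9155  r=2.2955  x^+=-5.0615  v^+=-2.0676  a^+=0.2431
step 5: x_pred=-7.7353  r=6.5153  x^+=-5.3116  v^+=-0.6251  a^+=0.7740
step 6: x_pred=-5.4236  r=8.3836  x^+=-2.3049  v^+=1.8813  a^+=1.4571
step 7: x_pred=1.7962  r=-4.8962  x^+=-0.0252  v^+=3.1094  a^+=1.0582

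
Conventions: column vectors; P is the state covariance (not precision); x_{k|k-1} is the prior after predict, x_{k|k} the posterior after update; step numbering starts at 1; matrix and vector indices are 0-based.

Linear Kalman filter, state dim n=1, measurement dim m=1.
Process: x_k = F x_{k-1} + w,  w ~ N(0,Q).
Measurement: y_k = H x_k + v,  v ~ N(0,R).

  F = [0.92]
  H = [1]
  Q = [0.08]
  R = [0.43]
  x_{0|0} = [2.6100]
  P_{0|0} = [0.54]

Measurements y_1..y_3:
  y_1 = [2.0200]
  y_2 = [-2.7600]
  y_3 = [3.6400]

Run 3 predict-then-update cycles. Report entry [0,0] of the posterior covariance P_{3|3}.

P_post[0,0] = 0.1474

step 1: x^-=[2.4012]  P^-=[0.5371]  S=[0.9671]  K=[0.5554]  nu=[-0.3812]  x^+=[2.1895]  P^+=[0.2388]
step 2: x^-=[2.0143]  P^-=[0.2821]  S=[0.7121]  K=[0.3962]  nu=[-4.7743]  x^+=[0.1229]  P^+=[0.1704]
step 3: x^-=[0.1131]  P^-=[0.2242]  S=[0.6542]  K=[0.3427]  nu=[3.5269]  x^+=[1.3217]  P^+=[0.1474]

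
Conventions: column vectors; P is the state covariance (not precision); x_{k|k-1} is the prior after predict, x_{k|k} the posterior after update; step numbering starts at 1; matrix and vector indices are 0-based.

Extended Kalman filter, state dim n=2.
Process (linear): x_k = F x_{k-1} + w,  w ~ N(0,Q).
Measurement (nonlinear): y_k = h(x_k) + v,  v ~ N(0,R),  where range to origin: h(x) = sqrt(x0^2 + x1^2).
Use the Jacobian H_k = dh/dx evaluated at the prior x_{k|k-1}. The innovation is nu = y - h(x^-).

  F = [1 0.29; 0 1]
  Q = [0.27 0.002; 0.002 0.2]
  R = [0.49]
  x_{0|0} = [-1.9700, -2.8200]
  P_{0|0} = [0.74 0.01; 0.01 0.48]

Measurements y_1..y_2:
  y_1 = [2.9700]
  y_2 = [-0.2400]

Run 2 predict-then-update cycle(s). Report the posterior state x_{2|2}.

step 1: x^-=[-2.7878, -2.8200]  P^-=[1.0562 0.1512; 0.1512 0.6800]  H_jac=[-0.7030 -0.7112]  S=[1.5071]  K=[-0.5640; -0.3914]  nu=[-0.9954]  x^+=[-2.2264, -2.4304]  P^+=[0.5767 -0.1815; -0.1815 0.4491]
step 2: x^-=[-2.9312, -2.4304]  P^-=[0.7792 -0.0493; -0.0493 0.6491]  H_jac=[-0.7698 -0.6383]  S=[1.1678]  K=[-0.4867; -0.3223]  nu=[-4.0477]  x^+=[-0.9611, -1.1258]  P^+=[0.5026 -0.2325; -0.2325 0.5278]

x_post = [-0.9611, -1.1258]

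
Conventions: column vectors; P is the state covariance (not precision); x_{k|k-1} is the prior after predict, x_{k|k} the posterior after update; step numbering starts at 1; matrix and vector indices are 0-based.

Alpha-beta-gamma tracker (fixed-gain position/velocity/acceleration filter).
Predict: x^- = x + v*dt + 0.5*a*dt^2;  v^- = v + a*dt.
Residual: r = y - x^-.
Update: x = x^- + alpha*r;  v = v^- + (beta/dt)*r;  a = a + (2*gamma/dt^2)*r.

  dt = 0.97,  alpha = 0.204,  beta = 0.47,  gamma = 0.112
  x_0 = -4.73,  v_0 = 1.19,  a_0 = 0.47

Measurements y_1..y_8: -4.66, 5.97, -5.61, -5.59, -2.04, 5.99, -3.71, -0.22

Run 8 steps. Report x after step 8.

step 1: x_pred=-3.3546  r=-1.3054  x^+=-3.6209  v^+=1.0134  a^+=0.1592
step 2: x_pred=-2.5630  r=8.5330  x^+=-0.8223  v^+=5.3024  a^+=2.1907
step 3: x_pred=5.3516  r=-10.9616  x^+=3.1155  v^+=2.1160  a^+=-0.4190
step 4: x_pred=4.9709  r=-10.5609  x^+=2.8165  v^+=-3.4075  a^+=-2.9332
step 5: x_pred=-1.8687  r=-0.1713  x^+=-1.9037  v^+=-6.3357  a^+=-2.9740
step 6: x_pred=-9.4484  r=15.4384  x^+=-6.2990  v^+=-1.7400  a^+=0.7014
step 7: x_pred=-7.6568  r=3.9468  x^+=-6.8516  v^+=0.8528  a^+=1.6411
step 8: x_pred=-5.2524  r=5.0324  x^+=-4.2258  v^+=4.8830  a^+=2.8391

x_post = -4.2258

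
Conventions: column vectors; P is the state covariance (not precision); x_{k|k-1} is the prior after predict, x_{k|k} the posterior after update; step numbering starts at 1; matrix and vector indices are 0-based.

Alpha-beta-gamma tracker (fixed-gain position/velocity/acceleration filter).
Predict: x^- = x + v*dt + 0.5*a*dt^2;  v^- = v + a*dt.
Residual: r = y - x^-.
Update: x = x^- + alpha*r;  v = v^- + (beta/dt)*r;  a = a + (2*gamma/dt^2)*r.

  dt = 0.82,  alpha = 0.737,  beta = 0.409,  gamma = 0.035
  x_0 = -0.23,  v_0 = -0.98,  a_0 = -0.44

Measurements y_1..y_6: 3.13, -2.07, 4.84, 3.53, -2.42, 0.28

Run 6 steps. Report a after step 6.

a_post = -0.3157

step 1: x_pred=-1.1815  r=4.3115  x^+=1.9961  v^+=0.8097  a^+=0.0089
step 2: x_pred=2.6630  r=-4.7330  x^+=-0.8252  v^+=-1.5438  a^+=-0.4839
step 3: x_pred=-2.2538  r=7.0938  x^+=2.9743  v^+=1.5977  a^+=0.2546
step 4: x_pred=4.3700  r=-0.8400  x^+=3.7509  v^+=1.3875  a^+=0.1672
step 5: x_pred=4.9449  r=-7.3649  x^+=-0.4830  v^+=-2.1489  a^+=-0.5996
step 6: x_pred=-2.4467  r=2.7267  x^+=-0.4371  v^+=-1.2805  a^+=-0.3157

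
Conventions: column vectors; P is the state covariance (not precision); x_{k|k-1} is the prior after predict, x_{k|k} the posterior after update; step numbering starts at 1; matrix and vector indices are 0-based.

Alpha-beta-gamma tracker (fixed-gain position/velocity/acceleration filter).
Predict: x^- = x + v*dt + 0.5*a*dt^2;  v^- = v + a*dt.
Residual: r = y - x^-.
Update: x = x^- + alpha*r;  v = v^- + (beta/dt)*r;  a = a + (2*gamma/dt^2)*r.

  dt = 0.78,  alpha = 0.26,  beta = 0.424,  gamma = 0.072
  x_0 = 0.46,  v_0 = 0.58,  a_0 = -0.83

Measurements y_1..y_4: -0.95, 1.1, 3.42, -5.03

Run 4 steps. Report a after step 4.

step 1: x_pred=0.6599  r=-1.6099  x^+=0.2413  v^+=-0.9425  a^+=-1.2110
step 2: x_pred=-0.8622  r=1.9622  x^+=-0.3521  v^+=-0.8205  a^+=-0.7466
step 3: x_pred=-1.2192  r=4.6392  x^+=-0.0130  v^+=1.1190  a^+=0.3514
step 4: x_pred=0.9667  r=-5.9967  x^+=-0.5924  v^+=-1.8667  a^+=-1.0679

a_post = -1.0679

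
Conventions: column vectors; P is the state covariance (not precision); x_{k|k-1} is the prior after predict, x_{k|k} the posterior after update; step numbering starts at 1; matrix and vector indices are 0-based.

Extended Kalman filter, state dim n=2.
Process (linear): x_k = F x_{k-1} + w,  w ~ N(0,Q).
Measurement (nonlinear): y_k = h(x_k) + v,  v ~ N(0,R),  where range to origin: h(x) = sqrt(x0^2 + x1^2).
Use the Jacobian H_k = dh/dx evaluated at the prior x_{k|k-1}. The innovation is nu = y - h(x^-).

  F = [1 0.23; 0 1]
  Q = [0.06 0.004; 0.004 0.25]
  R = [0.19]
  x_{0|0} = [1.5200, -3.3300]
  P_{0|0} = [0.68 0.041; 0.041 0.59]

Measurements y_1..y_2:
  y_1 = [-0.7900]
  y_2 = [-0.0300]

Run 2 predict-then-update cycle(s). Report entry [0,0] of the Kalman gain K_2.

step 1: x^-=[0.7541, -3.3300]  P^-=[0.7901 0.1807; 0.1807 0.8400]  H_jac=[0.2209 -0.9753]  S=[0.9497]  K=[-0.0018; -0.8206]  nu=[-4.2043]  x^+=[0.7618, 0.1201]  P^+=[0.7901 0.1793; 0.1793 0.2005]
step 2: x^-=[0.7894, 0.1201]  P^-=[0.9431 0.2294; 0.2294 0.4505]  H_jac=[0.9886 0.1504]  S=[1.1902]  K=[0.8124; 0.2475]  nu=[-0.8285]  x^+=[0.1164, -0.0849]  P^+=[0.1576 -0.0099; -0.0099 0.3776]

K[0,0] = 0.8124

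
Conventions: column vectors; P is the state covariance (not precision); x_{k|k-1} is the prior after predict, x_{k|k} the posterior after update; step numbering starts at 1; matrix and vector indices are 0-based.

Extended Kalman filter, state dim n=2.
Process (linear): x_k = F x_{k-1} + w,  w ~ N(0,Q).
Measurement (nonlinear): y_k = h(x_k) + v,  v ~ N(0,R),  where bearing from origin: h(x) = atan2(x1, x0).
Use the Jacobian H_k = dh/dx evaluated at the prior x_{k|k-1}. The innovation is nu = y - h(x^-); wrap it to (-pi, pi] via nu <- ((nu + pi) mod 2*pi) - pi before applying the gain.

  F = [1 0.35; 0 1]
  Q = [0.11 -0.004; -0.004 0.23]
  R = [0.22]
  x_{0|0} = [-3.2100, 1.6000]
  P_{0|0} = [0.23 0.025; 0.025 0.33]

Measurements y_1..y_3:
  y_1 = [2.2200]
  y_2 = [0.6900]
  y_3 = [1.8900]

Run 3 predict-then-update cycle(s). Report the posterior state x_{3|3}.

x_post = [-0.0547, 2.9443]

step 1: x^-=[-2.6500, 1.6000]  P^-=[0.3979 0.1365; 0.1365 0.5600]  H_jac=[-0.1670 -0.2765]  S=[0.2865]  K=[-0.3636; -0.6200]  nu=[-0.3784]  x^+=[-2.5124, 1.8346]  P^+=[0.3600 0.0719; 0.0719 0.4498]
step 2: x^-=[-1.8703, 1.8346]  P^-=[0.5755 0.2253; 0.2253 0.6798]  H_jac=[-0.2673 -0.2725]  S=[0.3444]  K=[-0.6249; -0.7127]  nu=[-1.6758]  x^+=[-0.8231, 3.0291]  P^+=[0.4410 0.0719; 0.0719 0.5049]
step 3: x^-=[0.2371, 3.0291]  P^-=[0.6632 0.2447; 0.2447 0.7349]  H_jac=[-0.3281 0.0257]  S=[0.2878]  K=[-0.7344; -0.2134]  nu=[0.3973]  x^+=[-0.0547, 2.9443]  P^+=[0.5080 0.1996; 0.1996 0.7218]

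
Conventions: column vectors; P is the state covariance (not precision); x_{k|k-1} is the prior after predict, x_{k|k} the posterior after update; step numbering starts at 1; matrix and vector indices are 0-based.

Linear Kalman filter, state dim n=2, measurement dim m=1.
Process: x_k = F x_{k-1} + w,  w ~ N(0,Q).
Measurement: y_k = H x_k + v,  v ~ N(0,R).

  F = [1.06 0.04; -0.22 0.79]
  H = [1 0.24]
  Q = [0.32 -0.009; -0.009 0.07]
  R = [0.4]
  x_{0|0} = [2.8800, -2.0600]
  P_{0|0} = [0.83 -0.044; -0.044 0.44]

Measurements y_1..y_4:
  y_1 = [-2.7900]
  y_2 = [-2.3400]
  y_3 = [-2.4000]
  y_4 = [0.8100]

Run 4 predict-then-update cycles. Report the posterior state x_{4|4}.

x_post = [-0.4232, -0.1655]

step 1: x^-=[2.9704, -2.2610]  P^-=[1.2496 -0.2251; -0.2251 0.4001]  S=[1.5646]  K=[0.7641; -0.0825]  nu=[-5.2178]  x^+=[-1.0167, -1.8305]  P^+=[0.3360 -0.1265; -0.1265 0.3894]
step 2: x^-=[-1.1509, -1.2224]  P^-=[0.6874 -0.1798; -0.1798 0.3733]  S=[1.0226]  K=[0.6300; -0.0883]  nu=[-0.8957]  x^+=[-1.7152, -1.1433]  P^+=[0.2815 -0.1230; -0.1230 0.3653]
step 3: x^-=[-1.8639, -0.5259]  P^-=[0.6265 -0.1650; -0.1650 0.3544]  S=[0.9677]  K=[0.6065; -0.0826]  nu=[-0.4099]  x^+=[-2.1125, -0.4920]  P^+=[0.2706 -0.1165; -0.1165 0.3477]
step 4: x^-=[-2.2589, 0.0760]  P^-=[0.6147 -0.1576; -0.1576 0.3406]  S=[0.9586]  K=[0.6017; -0.0792]  nu=[3.0507]  x^+=[-0.4232, -0.1655]  P^+=[0.2676 -0.1120; -0.1120 0.3346]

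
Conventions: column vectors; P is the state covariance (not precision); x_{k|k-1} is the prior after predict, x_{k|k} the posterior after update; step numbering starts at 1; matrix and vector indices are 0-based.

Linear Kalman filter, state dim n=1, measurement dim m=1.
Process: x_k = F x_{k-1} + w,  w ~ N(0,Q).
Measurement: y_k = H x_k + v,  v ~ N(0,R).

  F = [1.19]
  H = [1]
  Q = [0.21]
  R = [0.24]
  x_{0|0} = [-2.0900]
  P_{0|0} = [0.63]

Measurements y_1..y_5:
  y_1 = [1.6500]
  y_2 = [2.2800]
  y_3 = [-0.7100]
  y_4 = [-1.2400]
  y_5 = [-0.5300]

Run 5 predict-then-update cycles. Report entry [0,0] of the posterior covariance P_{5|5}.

P_post[0,0] = 0.1538

step 1: x^-=[-2.4871]  P^-=[1.1021]  S=[1.3421]  K=[0.8212]  nu=[4.1371]  x^+=[0.9102]  P^+=[0.1971]
step 2: x^-=[1.0831]  P^-=[0.4891]  S=[0.7291]  K=[0.6708]  nu=[1.1969]  x^+=[1.8860]  P^+=[0.1610]
step 3: x^-=[2.2444]  P^-=[0.4380]  S=[0.6780]  K=[0.6460]  nu=[-2.9544]  x^+=[0.3358]  P^+=[0.1550]
step 4: x^-=[0.3996]  P^-=[0.4296]  S=[0.6696]  K=[0.6416]  nu=[-1.6396]  x^+=[-0.6523]  P^+=[0.1540]
step 5: x^-=[-0.7762]  P^-=[0.4280]  S=[0.6680]  K=[0.6407]  nu=[0.2462]  x^+=[-0.6185]  P^+=[0.1538]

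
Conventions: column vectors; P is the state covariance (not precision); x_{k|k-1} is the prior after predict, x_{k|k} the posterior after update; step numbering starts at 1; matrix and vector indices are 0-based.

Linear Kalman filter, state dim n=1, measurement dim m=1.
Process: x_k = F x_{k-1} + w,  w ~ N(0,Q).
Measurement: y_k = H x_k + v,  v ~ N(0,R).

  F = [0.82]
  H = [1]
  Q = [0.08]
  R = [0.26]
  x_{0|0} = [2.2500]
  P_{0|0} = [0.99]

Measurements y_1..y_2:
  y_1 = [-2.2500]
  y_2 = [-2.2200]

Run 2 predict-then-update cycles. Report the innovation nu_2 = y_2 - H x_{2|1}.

step 1: x^-=[1.8450]  P^-=[0.7457]  S=[1.0057]  K=[0.7415]  nu=[-4.0950]  x^+=[-1.1913]  P^+=[0.1928]
step 2: x^-=[-0.9769]  P^-=[0.2096]  S=[0.4696]  K=[0.4464]  nu=[-1.2431]  x^+=[-1.5318]  P^+=[0.1161]

innov = [-1.2431]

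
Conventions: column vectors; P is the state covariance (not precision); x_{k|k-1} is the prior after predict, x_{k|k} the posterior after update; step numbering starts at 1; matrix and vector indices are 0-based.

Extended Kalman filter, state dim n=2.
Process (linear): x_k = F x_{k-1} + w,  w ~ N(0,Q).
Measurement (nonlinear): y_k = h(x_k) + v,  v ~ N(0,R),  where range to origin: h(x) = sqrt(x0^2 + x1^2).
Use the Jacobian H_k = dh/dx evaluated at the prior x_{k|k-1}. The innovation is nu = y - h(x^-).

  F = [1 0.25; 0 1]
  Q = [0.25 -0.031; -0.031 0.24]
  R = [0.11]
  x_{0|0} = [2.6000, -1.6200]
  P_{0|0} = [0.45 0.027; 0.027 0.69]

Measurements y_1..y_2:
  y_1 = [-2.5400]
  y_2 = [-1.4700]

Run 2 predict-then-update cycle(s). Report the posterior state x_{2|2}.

x_post = [-0.2097, -1.1417]

step 1: x^-=[2.1950, -1.6200]  P^-=[0.7566 0.1685; 0.1685 0.9300]  H_jac=[0.8046 -0.5938]  S=[0.7667]  K=[0.6635; -0.5434]  nu=[-5.2681]  x^+=[-1.3002, 1.2429]  P^+=[0.4191 0.4450; 0.4450 0.7036]
step 2: x^-=[-0.9895, 1.2429]  P^-=[0.9356 0.5898; 0.5898 0.9436]  H_jac=[-0.6229 0.7823]  S=[0.4756]  K=[-0.2549; 0.7796]  nu=[-3.0587]  x^+=[-0.2097, -1.1417]  P^+=[0.9046 0.6844; 0.6844 0.6545]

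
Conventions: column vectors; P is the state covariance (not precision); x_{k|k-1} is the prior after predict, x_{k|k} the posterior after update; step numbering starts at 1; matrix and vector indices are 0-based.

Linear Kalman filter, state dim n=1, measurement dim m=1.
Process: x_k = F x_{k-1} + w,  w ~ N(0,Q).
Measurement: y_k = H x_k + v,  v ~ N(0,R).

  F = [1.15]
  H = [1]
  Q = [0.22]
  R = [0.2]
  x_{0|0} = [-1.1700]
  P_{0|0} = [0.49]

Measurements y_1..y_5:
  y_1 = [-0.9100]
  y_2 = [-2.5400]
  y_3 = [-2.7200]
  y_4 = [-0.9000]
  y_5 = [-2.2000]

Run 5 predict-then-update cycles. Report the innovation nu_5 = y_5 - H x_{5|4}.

step 1: x^-=[-1.3455]  P^-=[0.8680]  S=[1.0680]  K=[0.8127]  nu=[0.4355]  x^+=[-0.9916]  P^+=[0.1625]
step 2: x^-=[-1.1403]  P^-=[0.4350]  S=[0.6350]  K=[0.6850]  nu=[-1.3997]  x^+=[-2.0991]  P^+=[0.1370]
step 3: x^-=[-2.4140]  P^-=[0.4012]  S=[0.6012]  K=[0.6673]  nu=[-0.3060]  x^+=[-2.6182]  P^+=[0.1335]
step 4: x^-=[-3.0109]  P^-=[0.3965]  S=[0.5965]  K=[0.6647]  nu=[2.1109]  x^+=[-1.6078]  P^+=[0.1329]
step 5: x^-=[-1.8489]  P^-=[0.3958]  S=[0.5958]  K=[0.6643]  nu=[-0.3511]  x^+=[-2.0822]  P^+=[0.1329]

innov = [-0.3511]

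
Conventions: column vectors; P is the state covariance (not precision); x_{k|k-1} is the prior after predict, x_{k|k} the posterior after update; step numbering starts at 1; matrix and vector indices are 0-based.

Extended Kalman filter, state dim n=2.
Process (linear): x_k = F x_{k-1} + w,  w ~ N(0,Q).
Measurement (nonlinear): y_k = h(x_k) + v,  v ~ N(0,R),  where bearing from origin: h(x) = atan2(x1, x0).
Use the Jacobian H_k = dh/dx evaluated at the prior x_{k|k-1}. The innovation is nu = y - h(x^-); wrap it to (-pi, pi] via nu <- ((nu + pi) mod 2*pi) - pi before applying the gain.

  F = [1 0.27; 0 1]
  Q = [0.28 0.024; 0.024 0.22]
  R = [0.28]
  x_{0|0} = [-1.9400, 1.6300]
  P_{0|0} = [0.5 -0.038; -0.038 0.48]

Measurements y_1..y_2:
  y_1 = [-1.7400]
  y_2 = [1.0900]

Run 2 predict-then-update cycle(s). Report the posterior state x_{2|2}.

x_post = [-2.4187, 1.7849]

step 1: x^-=[-1.4999, 1.6300]  P^-=[0.7945 0.1156; 0.1156 0.7000]  H_jac=[-0.3322 -0.3057]  S=[0.4566]  K=[-0.6555; -0.5528]  nu=[2.2285]  x^+=[-2.9606, 0.3981]  P^+=[0.5983 -0.0498; -0.0498 0.5605]
step 2: x^-=[-2.8531, 0.3981]  P^-=[0.8923 0.1255; 0.1255 0.7805]  H_jac=[-0.0480 -0.3438]  S=[0.3784]  K=[-0.2271; -0.7249]  nu=[-1.9130]  x^+=[-2.4187, 1.7849]  P^+=[0.8727 0.0632; 0.0632 0.5816]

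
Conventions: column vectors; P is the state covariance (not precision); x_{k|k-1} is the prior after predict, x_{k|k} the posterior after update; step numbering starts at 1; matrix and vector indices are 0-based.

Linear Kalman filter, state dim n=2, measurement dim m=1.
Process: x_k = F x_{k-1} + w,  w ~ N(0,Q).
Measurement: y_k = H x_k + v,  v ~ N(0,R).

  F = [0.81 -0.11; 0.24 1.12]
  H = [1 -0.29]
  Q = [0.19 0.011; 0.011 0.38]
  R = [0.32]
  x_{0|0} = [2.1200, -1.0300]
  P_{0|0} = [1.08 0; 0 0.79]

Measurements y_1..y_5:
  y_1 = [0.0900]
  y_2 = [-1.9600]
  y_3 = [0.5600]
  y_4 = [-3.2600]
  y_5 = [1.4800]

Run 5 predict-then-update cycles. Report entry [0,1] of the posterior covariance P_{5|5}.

step 1: x^-=[1.8305, -0.6448]  P^-=[0.9081 0.1236; 0.1236 1.4332]  S=[1.2770]  K=[0.6831; -0.2287]  nu=[-1.9275]  x^+=[0.5138, -0.2041]  P^+=[0.3123 0.3231; 0.3231 1.3664]
step 2: x^-=[0.4387, -0.1052]  P^-=[0.3539 0.1879; 0.1879 2.2857]  S=[0.7571]  K=[0.3954; -0.6273]  nu=[-2.4292]  x^+=[-0.5218, 1.4186]  P^+=[0.2355 0.3757; 0.3757 1.9878]
step 3: x^-=[-0.5787, 1.4636]  P^-=[0.3016 0.1428; 0.1428 3.0890]  S=[0.7986]  K=[0.3258; -0.9430]  nu=[1.5632]  x^+=[-0.0694, -0.0104]  P^+=[0.2168 0.3882; 0.3882 2.3790]
step 4: x^-=[-0.0551, -0.0283]  P^-=[0.2919 0.1020; 0.1020 3.5854]  S=[0.8543]  K=[0.3071; -1.0978]  nu=[-3.2131]  x^+=[-1.0417, 3.4990]  P^+=[0.2113 0.3899; 0.3899 2.5559]
step 5: x^-=[-1.2287, 3.6689]  P^-=[0.2901 0.0806; 0.0806 3.8079]  S=[0.8836]  K=[0.3019; -1.1585]  nu=[3.7726]  x^+=[-0.0899, -0.7019]  P^+=[0.2096 0.3896; 0.3896 2.6219]

P_post[0,1] = 0.3896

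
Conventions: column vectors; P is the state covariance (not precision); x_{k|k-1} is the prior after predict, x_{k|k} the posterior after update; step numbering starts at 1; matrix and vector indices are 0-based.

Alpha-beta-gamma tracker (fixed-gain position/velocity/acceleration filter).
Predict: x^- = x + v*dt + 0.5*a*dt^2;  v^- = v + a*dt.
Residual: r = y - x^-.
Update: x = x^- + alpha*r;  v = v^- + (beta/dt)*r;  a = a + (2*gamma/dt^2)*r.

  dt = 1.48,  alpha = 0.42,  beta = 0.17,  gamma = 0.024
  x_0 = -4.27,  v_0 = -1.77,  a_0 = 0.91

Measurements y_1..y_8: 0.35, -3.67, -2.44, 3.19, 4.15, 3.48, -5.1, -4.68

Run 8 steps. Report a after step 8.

a_post = -0.3512

step 1: x_pred=-5.8930  r=6.2430  x^+=-3.2709  v^+=0.2939  a^+=1.0468
step 2: x_pred=-1.6895  r=-1.9805  x^+=-2.5213  v^+=1.6157  a^+=1.0034
step 3: x_pred=0.9688  r=-3.4088  x^+=-0.4629  v^+=2.7092  a^+=0.9287
step 4: x_pred=4.5638  r=-1.3738  x^+=3.9868  v^+=3.9259  a^+=0.8986
step 5: x_pred=10.7812  r=-6.6312  x^+=7.9961  v^+=4.4941  a^+=0.7533
step 6: x_pred=15.4724  r=-11.9924  x^+=10.4356  v^+=4.2314  a^+=0.4905
step 7: x_pred=17.2353  r=-22.3353  x^+=7.8545  v^+=2.3918  a^+=0.0010
step 8: x_pred=11.3955  r=-16.0755  x^+=4.6438  v^+=0.5469  a^+=-0.3512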